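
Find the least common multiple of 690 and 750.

690 = 2 × 3 × 5 × 23
750 = 2 × 3 × 5^3
LCM(690, 750) = 2 × 3 × 5^3 × 23 = 17250.

17250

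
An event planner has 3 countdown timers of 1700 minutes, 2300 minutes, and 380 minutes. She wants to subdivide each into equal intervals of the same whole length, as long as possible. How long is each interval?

20 minutes

The interval must divide each timer length; the longest such is the gcd.
1700 = 2^2 × 5^2 × 17
2300 = 2^2 × 5^2 × 23
380 = 2^2 × 5 × 19
gcd(1700, 2300, 380) = 2^2 × 5 = 20.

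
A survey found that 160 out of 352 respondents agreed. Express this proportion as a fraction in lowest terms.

5/11

160 = 2^5 × 5
352 = 2^5 × 11
gcd(160, 352) = 2^5 = 32.
Divide numerator and denominator by 32: 160/352 = 5/11.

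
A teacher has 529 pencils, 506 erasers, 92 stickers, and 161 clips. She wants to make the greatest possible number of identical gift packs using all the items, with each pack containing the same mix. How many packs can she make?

23 packs

The pack count must divide each quantity, so the greatest is gcd(529, 506, 92, 161).
529 = 23^2
506 = 2 × 11 × 23
92 = 2^2 × 23
161 = 7 × 23
gcd(529, 506, 92, 161) = 23.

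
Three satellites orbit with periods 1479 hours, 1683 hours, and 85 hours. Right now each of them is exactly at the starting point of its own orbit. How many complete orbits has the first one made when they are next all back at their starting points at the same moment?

They are all back at their starting positions together after one LCM of the periods.
1479 = 3 × 17 × 29
1683 = 3^2 × 11 × 17
85 = 5 × 17
LCM(1479, 1683, 85) = 3^2 × 5 × 11 × 17 × 29 = 244035.
Orbits for period 1479: 244035 / 1479 = 165.

165 orbits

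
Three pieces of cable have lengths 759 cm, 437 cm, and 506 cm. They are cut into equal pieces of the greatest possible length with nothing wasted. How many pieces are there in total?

Piece length = gcd(759, 437, 506).
759 = 3 × 11 × 23
437 = 19 × 23
506 = 2 × 11 × 23
gcd(759, 437, 506) = 23.
Total pieces = 759/23 + 437/23 + 506/23 = 33 + 19 + 22 = 74.

74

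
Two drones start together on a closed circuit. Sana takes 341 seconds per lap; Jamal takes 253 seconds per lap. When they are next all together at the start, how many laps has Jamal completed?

The first common completion time is the LCM of the periods.
341 = 11 × 31
253 = 11 × 23
LCM(341, 253) = 11 × 23 × 31 = 7843.
Laps for period 253: 7843 / 253 = 31.

31 laps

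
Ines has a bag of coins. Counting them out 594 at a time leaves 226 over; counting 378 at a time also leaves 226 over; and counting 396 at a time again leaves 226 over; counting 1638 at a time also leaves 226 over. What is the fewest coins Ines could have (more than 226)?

N − 226 must be a common multiple of 594, 378, 396, and 1638.
594 = 2 × 3^3 × 11
378 = 2 × 3^3 × 7
396 = 2^2 × 3^2 × 11
1638 = 2 × 3^2 × 7 × 13
LCM(594, 378, 396, 1638) = 2^2 × 3^3 × 7 × 11 × 13 = 108108.
Smallest N > 226 is LCM + 226 = 108108 + 226 = 108334.

108334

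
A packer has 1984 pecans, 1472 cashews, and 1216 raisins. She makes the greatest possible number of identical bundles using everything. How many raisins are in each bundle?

19

Number of bundles = gcd(1984, 1472, 1216).
1984 = 2^6 × 31
1472 = 2^6 × 23
1216 = 2^6 × 19
gcd(1984, 1472, 1216) = 2^6 = 64.
raisins per bundle = 1216 / 64 = 19.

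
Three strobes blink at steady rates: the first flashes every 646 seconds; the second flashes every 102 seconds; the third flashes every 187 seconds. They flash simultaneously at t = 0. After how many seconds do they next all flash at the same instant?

21318 seconds

They coincide at every common multiple of the periods; the first is the LCM.
646 = 2 × 17 × 19
102 = 2 × 3 × 17
187 = 11 × 17
LCM(646, 102, 187) = 2 × 3 × 11 × 17 × 19 = 21318.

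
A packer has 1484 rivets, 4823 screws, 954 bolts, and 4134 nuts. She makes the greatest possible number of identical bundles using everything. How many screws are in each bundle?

Number of bundles = gcd(1484, 4823, 954, 4134).
1484 = 2^2 × 7 × 53
4823 = 7 × 13 × 53
954 = 2 × 3^2 × 53
4134 = 2 × 3 × 13 × 53
gcd(1484, 4823, 954, 4134) = 53.
screws per bundle = 4823 / 53 = 91.

91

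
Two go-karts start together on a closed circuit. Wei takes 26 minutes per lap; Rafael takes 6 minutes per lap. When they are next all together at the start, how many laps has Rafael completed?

The first common completion time is the LCM of the periods.
26 = 2 × 13
6 = 2 × 3
LCM(26, 6) = 2 × 3 × 13 = 78.
Laps for period 6: 78 / 6 = 13.

13 laps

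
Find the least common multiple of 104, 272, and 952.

104 = 2^3 × 13
272 = 2^4 × 17
952 = 2^3 × 7 × 17
LCM(104, 272, 952) = 2^4 × 7 × 13 × 17 = 24752.

24752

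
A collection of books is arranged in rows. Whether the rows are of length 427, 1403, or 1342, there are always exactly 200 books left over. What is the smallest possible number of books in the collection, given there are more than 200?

216262

N − 200 must be a common multiple of 427, 1403, and 1342.
427 = 7 × 61
1403 = 23 × 61
1342 = 2 × 11 × 61
LCM(427, 1403, 1342) = 2 × 7 × 11 × 23 × 61 = 216062.
Smallest N > 200 is LCM + 200 = 216062 + 200 = 216262.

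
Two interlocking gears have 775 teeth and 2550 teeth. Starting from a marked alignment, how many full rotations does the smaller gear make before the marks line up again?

102 rotations

They are all back at their starting positions together after one LCM of the periods.
775 = 5^2 × 31
2550 = 2 × 3 × 5^2 × 17
LCM(775, 2550) = 2 × 3 × 5^2 × 17 × 31 = 79050.
Rotations for period 775: 79050 / 775 = 102.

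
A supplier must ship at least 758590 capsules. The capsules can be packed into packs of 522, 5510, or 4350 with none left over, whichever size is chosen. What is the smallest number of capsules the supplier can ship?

The number of capsules must be a common multiple of 522, 5510, and 4350, so a multiple of their LCM.
522 = 2 × 3^2 × 29
5510 = 2 × 5 × 19 × 29
4350 = 2 × 3 × 5^2 × 29
LCM(522, 5510, 4350) = 2 × 3^2 × 5^2 × 19 × 29 = 247950.
Smallest multiple of 247950 that is ≥ 758590: ⌈758590/247950⌉ × 247950 = 4 × 247950 = 991800.

991800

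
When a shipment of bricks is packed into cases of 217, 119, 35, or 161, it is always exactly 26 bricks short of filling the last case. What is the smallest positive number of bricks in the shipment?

Being 26 short of a full case of size k means N ≡ −26 (mod k), i.e. N + 26 is a multiple of each size.
217 = 7 × 31
119 = 7 × 17
35 = 5 × 7
161 = 7 × 23
LCM(217, 119, 35, 161) = 5 × 7 × 17 × 23 × 31 = 424235.
Smallest positive N is 424235 − 26 = 424209.

424209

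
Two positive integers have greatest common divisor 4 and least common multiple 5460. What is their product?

21840

For any two positive integers, gcd × lcm = product = 4 × 5460 = 21840.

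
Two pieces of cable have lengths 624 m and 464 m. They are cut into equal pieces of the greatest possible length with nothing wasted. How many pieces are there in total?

68

Piece length = gcd(624, 464).
624 = 2^4 × 3 × 13
464 = 2^4 × 29
gcd(624, 464) = 2^4 = 16.
Total pieces = 624/16 + 464/16 = 39 + 29 = 68.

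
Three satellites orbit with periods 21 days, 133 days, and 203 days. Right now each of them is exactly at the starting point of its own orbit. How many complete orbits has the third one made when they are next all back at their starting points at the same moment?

All finish a whole number of cycles simultaneously at t = LCM of the periods.
21 = 3 × 7
133 = 7 × 19
203 = 7 × 29
LCM(21, 133, 203) = 3 × 7 × 19 × 29 = 11571.
Orbits for period 203: 11571 / 203 = 57.

57 orbits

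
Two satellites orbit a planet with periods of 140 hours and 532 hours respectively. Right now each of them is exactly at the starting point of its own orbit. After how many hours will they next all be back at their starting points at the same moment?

2660 hours

We need the least common multiple of the intervals.
140 = 2^2 × 5 × 7
532 = 2^2 × 7 × 19
LCM(140, 532) = 2^2 × 5 × 7 × 19 = 2660.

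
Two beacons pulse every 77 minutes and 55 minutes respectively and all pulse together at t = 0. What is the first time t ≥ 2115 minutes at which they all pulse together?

Joint pulses occur at multiples of LCM(77, 55).
77 = 7 × 11
55 = 5 × 11
LCM(77, 55) = 5 × 7 × 11 = 385.
Smallest multiple of 385 that is ≥ 2115: ⌈2115/385⌉ × 385 = 6 × 385 = 2310.

2310 minutes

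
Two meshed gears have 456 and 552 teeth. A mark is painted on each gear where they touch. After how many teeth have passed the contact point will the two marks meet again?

10488 teeth

They coincide at every common multiple of the periods; the first is the LCM.
456 = 2^3 × 3 × 19
552 = 2^3 × 3 × 23
LCM(456, 552) = 2^3 × 3 × 19 × 23 = 10488.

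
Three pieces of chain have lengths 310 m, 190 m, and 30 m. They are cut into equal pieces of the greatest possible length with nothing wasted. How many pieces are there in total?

53

Piece length = gcd(310, 190, 30).
310 = 2 × 5 × 31
190 = 2 × 5 × 19
30 = 2 × 3 × 5
gcd(310, 190, 30) = 2 × 5 = 10.
Total pieces = 310/10 + 190/10 + 30/10 = 31 + 19 + 3 = 53.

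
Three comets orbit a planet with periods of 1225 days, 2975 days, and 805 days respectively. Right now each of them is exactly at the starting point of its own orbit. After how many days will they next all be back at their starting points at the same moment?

They coincide at every common multiple of the periods; the first is the LCM.
1225 = 5^2 × 7^2
2975 = 5^2 × 7 × 17
805 = 5 × 7 × 23
LCM(1225, 2975, 805) = 5^2 × 7^2 × 17 × 23 = 478975.

478975 days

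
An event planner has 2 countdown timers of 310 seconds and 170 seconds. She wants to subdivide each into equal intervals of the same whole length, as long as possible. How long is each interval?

By the Euclidean algorithm:
310 = 1 × 170 + 140
170 = 1 × 140 + 30
140 = 4 × 30 + 20
30 = 1 × 20 + 10
20 = 2 × 10 + 0
gcd(310, 170) = 10.

10 seconds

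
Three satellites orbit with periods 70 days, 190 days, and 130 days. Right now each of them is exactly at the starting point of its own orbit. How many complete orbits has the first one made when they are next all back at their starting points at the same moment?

247 orbits

All finish a whole number of cycles simultaneously at t = LCM of the periods.
70 = 2 × 5 × 7
190 = 2 × 5 × 19
130 = 2 × 5 × 13
LCM(70, 190, 130) = 2 × 5 × 7 × 13 × 19 = 17290.
Orbits for period 70: 17290 / 70 = 247.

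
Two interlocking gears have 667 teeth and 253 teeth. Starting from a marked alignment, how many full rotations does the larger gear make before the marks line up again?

The first common completion time is the LCM of the periods.
667 = 23 × 29
253 = 11 × 23
LCM(667, 253) = 11 × 23 × 29 = 7337.
Rotations for period 667: 7337 / 667 = 11.

11 rotations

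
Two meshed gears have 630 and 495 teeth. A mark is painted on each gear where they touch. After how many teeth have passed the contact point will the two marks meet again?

We need the least common multiple of the intervals.
630 = 2 × 3^2 × 5 × 7
495 = 3^2 × 5 × 11
LCM(630, 495) = 2 × 3^2 × 5 × 7 × 11 = 6930.

6930 teeth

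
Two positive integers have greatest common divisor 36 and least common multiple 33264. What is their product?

For any two positive integers, gcd × lcm = product = 36 × 33264 = 1197504.

1197504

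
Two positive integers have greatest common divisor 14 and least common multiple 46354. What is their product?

For any two positive integers, gcd × lcm = product = 14 × 46354 = 648956.

648956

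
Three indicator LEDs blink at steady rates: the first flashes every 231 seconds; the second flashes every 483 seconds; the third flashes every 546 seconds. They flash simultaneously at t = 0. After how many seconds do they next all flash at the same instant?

138138 seconds

The first simultaneous occurrence is after LCM of the individual periods.
231 = 3 × 7 × 11
483 = 3 × 7 × 23
546 = 2 × 3 × 7 × 13
LCM(231, 483, 546) = 2 × 3 × 7 × 11 × 13 × 23 = 138138.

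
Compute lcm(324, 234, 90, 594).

324 = 2^2 × 3^4
234 = 2 × 3^2 × 13
90 = 2 × 3^2 × 5
594 = 2 × 3^3 × 11
LCM(324, 234, 90, 594) = 2^2 × 3^4 × 5 × 11 × 13 = 231660.

231660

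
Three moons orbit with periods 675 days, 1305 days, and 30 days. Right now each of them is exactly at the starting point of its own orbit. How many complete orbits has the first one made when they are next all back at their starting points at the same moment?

58 orbits

All finish a whole number of cycles simultaneously at t = LCM of the periods.
675 = 3^3 × 5^2
1305 = 3^2 × 5 × 29
30 = 2 × 3 × 5
LCM(675, 1305, 30) = 2 × 3^3 × 5^2 × 29 = 39150.
Orbits for period 675: 39150 / 675 = 58.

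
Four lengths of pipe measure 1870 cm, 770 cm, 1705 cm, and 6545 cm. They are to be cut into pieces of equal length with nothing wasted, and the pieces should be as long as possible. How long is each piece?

55 cm

The greatest length dividing all of 1870, 770, 1705, and 6545 is their gcd.
1870 = 2 × 5 × 11 × 17
770 = 2 × 5 × 7 × 11
1705 = 5 × 11 × 31
6545 = 5 × 7 × 11 × 17
gcd(1870, 770, 1705, 6545) = 5 × 11 = 55.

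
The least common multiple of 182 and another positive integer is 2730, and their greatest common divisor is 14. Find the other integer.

gcd × lcm = product of the two integers, so the other integer is (14 × 2730) / 182 = 210.

210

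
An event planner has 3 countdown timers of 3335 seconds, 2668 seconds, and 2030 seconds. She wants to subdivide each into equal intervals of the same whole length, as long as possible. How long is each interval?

The interval must divide each timer length; the longest such is the gcd.
3335 = 5 × 23 × 29
2668 = 2^2 × 23 × 29
2030 = 2 × 5 × 7 × 29
gcd(3335, 2668, 2030) = 29.

29 seconds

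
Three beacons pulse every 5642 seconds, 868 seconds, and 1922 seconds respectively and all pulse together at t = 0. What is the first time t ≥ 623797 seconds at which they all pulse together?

Joint pulses occur at multiples of LCM(5642, 868, 1922).
5642 = 2 × 7 × 13 × 31
868 = 2^2 × 7 × 31
1922 = 2 × 31^2
LCM(5642, 868, 1922) = 2^2 × 7 × 13 × 31^2 = 349804.
Smallest multiple of 349804 that is ≥ 623797: ⌈623797/349804⌉ × 349804 = 2 × 349804 = 699608.

699608 seconds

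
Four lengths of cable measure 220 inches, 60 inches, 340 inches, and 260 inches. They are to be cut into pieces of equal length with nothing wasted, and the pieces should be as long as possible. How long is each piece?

20 inches

The greatest length dividing all of 220, 60, 340, and 260 is their gcd.
220 = 2^2 × 5 × 11
60 = 2^2 × 3 × 5
340 = 2^2 × 5 × 17
260 = 2^2 × 5 × 13
gcd(220, 60, 340, 260) = 2^2 × 5 = 20.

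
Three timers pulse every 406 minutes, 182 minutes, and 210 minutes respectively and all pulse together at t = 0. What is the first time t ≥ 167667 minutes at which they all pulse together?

Joint pulses occur at multiples of LCM(406, 182, 210).
406 = 2 × 7 × 29
182 = 2 × 7 × 13
210 = 2 × 3 × 5 × 7
LCM(406, 182, 210) = 2 × 3 × 5 × 7 × 13 × 29 = 79170.
Smallest multiple of 79170 that is ≥ 167667: ⌈167667/79170⌉ × 79170 = 3 × 79170 = 237510.

237510 minutes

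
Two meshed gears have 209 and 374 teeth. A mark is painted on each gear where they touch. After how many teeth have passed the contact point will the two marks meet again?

We need the least common multiple of the intervals.
209 = 11 × 19
374 = 2 × 11 × 17
LCM(209, 374) = 2 × 11 × 17 × 19 = 7106.

7106 teeth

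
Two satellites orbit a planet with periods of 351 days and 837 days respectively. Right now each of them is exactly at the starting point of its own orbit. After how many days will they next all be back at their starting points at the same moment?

The first simultaneous occurrence is after LCM of the individual periods.
351 = 3^3 × 13
837 = 3^3 × 31
LCM(351, 837) = 3^3 × 13 × 31 = 10881.

10881 days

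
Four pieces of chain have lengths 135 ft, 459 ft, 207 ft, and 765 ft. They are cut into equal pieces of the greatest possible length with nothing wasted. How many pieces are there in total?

Piece length = gcd(135, 459, 207, 765).
135 = 3^3 × 5
459 = 3^3 × 17
207 = 3^2 × 23
765 = 3^2 × 5 × 17
gcd(135, 459, 207, 765) = 3^2 = 9.
Total pieces = 135/9 + 459/9 + 207/9 + 765/9 = 15 + 51 + 23 + 85 = 174.

174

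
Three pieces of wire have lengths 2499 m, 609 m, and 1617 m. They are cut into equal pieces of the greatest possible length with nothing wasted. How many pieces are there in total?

Piece length = gcd(2499, 609, 1617).
2499 = 3 × 7^2 × 17
609 = 3 × 7 × 29
1617 = 3 × 7^2 × 11
gcd(2499, 609, 1617) = 3 × 7 = 21.
Total pieces = 2499/21 + 609/21 + 1617/21 = 119 + 29 + 77 = 225.

225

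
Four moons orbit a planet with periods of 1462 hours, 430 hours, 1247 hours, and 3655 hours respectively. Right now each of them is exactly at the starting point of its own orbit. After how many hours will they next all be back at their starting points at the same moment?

211990 hours

They coincide at every common multiple of the periods; the first is the LCM.
1462 = 2 × 17 × 43
430 = 2 × 5 × 43
1247 = 29 × 43
3655 = 5 × 17 × 43
LCM(1462, 430, 1247, 3655) = 2 × 5 × 17 × 29 × 43 = 211990.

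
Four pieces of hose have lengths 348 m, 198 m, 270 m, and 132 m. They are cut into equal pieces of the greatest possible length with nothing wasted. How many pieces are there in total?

158

Piece length = gcd(348, 198, 270, 132).
348 = 2^2 × 3 × 29
198 = 2 × 3^2 × 11
270 = 2 × 3^3 × 5
132 = 2^2 × 3 × 11
gcd(348, 198, 270, 132) = 2 × 3 = 6.
Total pieces = 348/6 + 198/6 + 270/6 + 132/6 = 58 + 33 + 45 + 22 = 158.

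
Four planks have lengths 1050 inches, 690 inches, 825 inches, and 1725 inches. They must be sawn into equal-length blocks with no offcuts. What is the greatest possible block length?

The block length must divide every plank, so the greatest is gcd(1050, 690, 825, 1725).
1050 = 2 × 3 × 5^2 × 7
690 = 2 × 3 × 5 × 23
825 = 3 × 5^2 × 11
1725 = 3 × 5^2 × 23
gcd(1050, 690, 825, 1725) = 3 × 5 = 15.

15 inches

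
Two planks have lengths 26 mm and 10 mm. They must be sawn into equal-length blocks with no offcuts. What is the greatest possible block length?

The block length must divide every plank, so the greatest is gcd(26, 10).
26 = 2 × 13
10 = 2 × 5
gcd(26, 10) = 2.

2 mm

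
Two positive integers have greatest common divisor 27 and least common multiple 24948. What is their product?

For any two positive integers, gcd × lcm = product = 27 × 24948 = 673596.

673596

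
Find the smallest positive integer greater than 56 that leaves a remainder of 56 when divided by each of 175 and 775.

N − 56 must be a common multiple of 175 and 775.
175 = 5^2 × 7
775 = 5^2 × 31
LCM(175, 775) = 5^2 × 7 × 31 = 5425.
Smallest N > 56 is LCM + 56 = 5425 + 56 = 5481.

5481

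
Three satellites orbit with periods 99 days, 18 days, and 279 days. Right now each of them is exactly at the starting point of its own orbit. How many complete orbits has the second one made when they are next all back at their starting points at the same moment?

341 orbits

The first common completion time is the LCM of the periods.
99 = 3^2 × 11
18 = 2 × 3^2
279 = 3^2 × 31
LCM(99, 18, 279) = 2 × 3^2 × 11 × 31 = 6138.
Orbits for period 18: 6138 / 18 = 341.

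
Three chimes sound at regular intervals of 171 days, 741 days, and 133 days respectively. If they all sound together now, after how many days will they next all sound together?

15561 days

They coincide at every common multiple of the periods; the first is the LCM.
171 = 3^2 × 19
741 = 3 × 13 × 19
133 = 7 × 19
LCM(171, 741, 133) = 3^2 × 7 × 13 × 19 = 15561.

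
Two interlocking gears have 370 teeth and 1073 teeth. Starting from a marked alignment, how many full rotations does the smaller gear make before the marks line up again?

They are all back at their starting positions together after one LCM of the periods.
370 = 2 × 5 × 37
1073 = 29 × 37
LCM(370, 1073) = 2 × 5 × 29 × 37 = 10730.
Rotations for period 370: 10730 / 370 = 29.

29 rotations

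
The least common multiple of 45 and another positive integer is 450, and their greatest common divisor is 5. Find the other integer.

gcd × lcm = product of the two integers, so the other integer is (5 × 450) / 45 = 50.

50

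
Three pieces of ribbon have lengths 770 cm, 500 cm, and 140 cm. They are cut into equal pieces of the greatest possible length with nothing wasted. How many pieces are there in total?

141

Piece length = gcd(770, 500, 140).
770 = 2 × 5 × 7 × 11
500 = 2^2 × 5^3
140 = 2^2 × 5 × 7
gcd(770, 500, 140) = 2 × 5 = 10.
Total pieces = 770/10 + 500/10 + 140/10 = 77 + 50 + 14 = 141.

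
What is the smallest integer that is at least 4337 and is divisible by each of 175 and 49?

The integer must be a common multiple of 175 and 49, so a multiple of their LCM.
175 = 5^2 × 7
49 = 7^2
LCM(175, 49) = 5^2 × 7^2 = 1225.
Smallest multiple of 1225 that is ≥ 4337: ⌈4337/1225⌉ × 1225 = 4 × 1225 = 4900.

4900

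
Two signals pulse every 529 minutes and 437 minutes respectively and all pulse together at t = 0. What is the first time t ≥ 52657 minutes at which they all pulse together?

60306 minutes

Joint pulses occur at multiples of LCM(529, 437).
529 = 23^2
437 = 19 × 23
LCM(529, 437) = 19 × 23^2 = 10051.
Smallest multiple of 10051 that is ≥ 52657: ⌈52657/10051⌉ × 10051 = 6 × 10051 = 60306.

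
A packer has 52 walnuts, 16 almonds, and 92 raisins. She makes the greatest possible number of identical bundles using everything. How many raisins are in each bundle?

23

Number of bundles = gcd(52, 16, 92).
52 = 2^2 × 13
16 = 2^4
92 = 2^2 × 23
gcd(52, 16, 92) = 2^2 = 4.
raisins per bundle = 92 / 4 = 23.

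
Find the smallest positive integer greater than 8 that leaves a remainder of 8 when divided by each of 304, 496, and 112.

N − 8 must be a common multiple of 304, 496, and 112.
304 = 2^4 × 19
496 = 2^4 × 31
112 = 2^4 × 7
LCM(304, 496, 112) = 2^4 × 7 × 19 × 31 = 65968.
Smallest N > 8 is LCM + 8 = 65968 + 8 = 65976.

65976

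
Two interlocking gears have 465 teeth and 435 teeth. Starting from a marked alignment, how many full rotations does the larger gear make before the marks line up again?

29 rotations

All finish a whole number of cycles simultaneously at t = LCM of the periods.
465 = 3 × 5 × 31
435 = 3 × 5 × 29
LCM(465, 435) = 3 × 5 × 29 × 31 = 13485.
Rotations for period 465: 13485 / 465 = 29.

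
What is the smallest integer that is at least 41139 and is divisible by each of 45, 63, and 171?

The integer must be a common multiple of 45, 63, and 171, so a multiple of their LCM.
45 = 3^2 × 5
63 = 3^2 × 7
171 = 3^2 × 19
LCM(45, 63, 171) = 3^2 × 5 × 7 × 19 = 5985.
Smallest multiple of 5985 that is ≥ 41139: ⌈41139/5985⌉ × 5985 = 7 × 5985 = 41895.

41895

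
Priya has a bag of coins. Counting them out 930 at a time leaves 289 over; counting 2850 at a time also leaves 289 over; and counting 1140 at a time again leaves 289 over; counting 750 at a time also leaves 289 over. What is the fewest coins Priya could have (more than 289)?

883789

N − 289 must be a common multiple of 930, 2850, 1140, and 750.
930 = 2 × 3 × 5 × 31
2850 = 2 × 3 × 5^2 × 19
1140 = 2^2 × 3 × 5 × 19
750 = 2 × 3 × 5^3
LCM(930, 2850, 1140, 750) = 2^2 × 3 × 5^3 × 19 × 31 = 883500.
Smallest N > 289 is LCM + 289 = 883500 + 289 = 883789.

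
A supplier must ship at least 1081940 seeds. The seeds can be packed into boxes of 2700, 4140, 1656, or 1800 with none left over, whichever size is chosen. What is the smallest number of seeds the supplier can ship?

1117800

The number of seeds must be a common multiple of 2700, 4140, 1656, and 1800, so a multiple of their LCM.
2700 = 2^2 × 3^3 × 5^2
4140 = 2^2 × 3^2 × 5 × 23
1656 = 2^3 × 3^2 × 23
1800 = 2^3 × 3^2 × 5^2
LCM(2700, 4140, 1656, 1800) = 2^3 × 3^3 × 5^2 × 23 = 124200.
Smallest multiple of 124200 that is ≥ 1081940: ⌈1081940/124200⌉ × 124200 = 9 × 124200 = 1117800.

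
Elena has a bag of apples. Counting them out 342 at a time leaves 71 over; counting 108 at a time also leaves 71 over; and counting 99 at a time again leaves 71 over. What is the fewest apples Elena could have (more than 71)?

22643

N − 71 must be a common multiple of 342, 108, and 99.
342 = 2 × 3^2 × 19
108 = 2^2 × 3^3
99 = 3^2 × 11
LCM(342, 108, 99) = 2^2 × 3^3 × 11 × 19 = 22572.
Smallest N > 71 is LCM + 71 = 22572 + 71 = 22643.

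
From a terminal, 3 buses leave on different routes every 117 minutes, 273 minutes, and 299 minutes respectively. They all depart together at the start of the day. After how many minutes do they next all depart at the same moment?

18837 minutes

They coincide at every common multiple of the periods; the first is the LCM.
117 = 3^2 × 13
273 = 3 × 7 × 13
299 = 13 × 23
LCM(117, 273, 299) = 3^2 × 7 × 13 × 23 = 18837.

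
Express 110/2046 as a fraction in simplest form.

5/93

110 = 2 × 5 × 11
2046 = 2 × 3 × 11 × 31
gcd(110, 2046) = 2 × 11 = 22.
Divide numerator and denominator by 22: 110/2046 = 5/93.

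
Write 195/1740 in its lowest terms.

195 = 3 × 5 × 13
1740 = 2^2 × 3 × 5 × 29
gcd(195, 1740) = 3 × 5 = 15.
Divide numerator and denominator by 15: 195/1740 = 13/116.

13/116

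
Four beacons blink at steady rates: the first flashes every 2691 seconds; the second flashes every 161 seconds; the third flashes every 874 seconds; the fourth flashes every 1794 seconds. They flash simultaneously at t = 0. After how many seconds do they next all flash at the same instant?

They coincide at every common multiple of the periods; the first is the LCM.
2691 = 3^2 × 13 × 23
161 = 7 × 23
874 = 2 × 19 × 23
1794 = 2 × 3 × 13 × 23
LCM(2691, 161, 874, 1794) = 2 × 3^2 × 7 × 13 × 19 × 23 = 715806.

715806 seconds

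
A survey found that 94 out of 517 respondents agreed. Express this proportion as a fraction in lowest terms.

94 = 2 × 47
517 = 11 × 47
gcd(94, 517) = 47.
Divide numerator and denominator by 47: 94/517 = 2/11.

2/11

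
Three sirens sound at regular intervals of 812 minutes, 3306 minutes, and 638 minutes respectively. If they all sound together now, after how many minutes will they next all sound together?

They coincide at every common multiple of the periods; the first is the LCM.
812 = 2^2 × 7 × 29
3306 = 2 × 3 × 19 × 29
638 = 2 × 11 × 29
LCM(812, 3306, 638) = 2^2 × 3 × 7 × 11 × 19 × 29 = 509124.

509124 minutes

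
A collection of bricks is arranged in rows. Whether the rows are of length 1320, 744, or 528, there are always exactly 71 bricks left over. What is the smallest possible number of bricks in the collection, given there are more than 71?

N − 71 must be a common multiple of 1320, 744, and 528.
1320 = 2^3 × 3 × 5 × 11
744 = 2^3 × 3 × 31
528 = 2^4 × 3 × 11
LCM(1320, 744, 528) = 2^4 × 3 × 5 × 11 × 31 = 81840.
Smallest N > 71 is LCM + 71 = 81840 + 71 = 81911.

81911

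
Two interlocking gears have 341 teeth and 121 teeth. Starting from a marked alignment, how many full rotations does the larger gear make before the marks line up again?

The first common completion time is the LCM of the periods.
341 = 11 × 31
121 = 11^2
LCM(341, 121) = 11^2 × 31 = 3751.
Rotations for period 341: 3751 / 341 = 11.

11 rotations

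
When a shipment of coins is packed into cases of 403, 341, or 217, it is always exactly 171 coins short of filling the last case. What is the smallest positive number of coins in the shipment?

30860

Being 171 short of a full case of size k means N ≡ −171 (mod k), i.e. N + 171 is a multiple of each size.
403 = 13 × 31
341 = 11 × 31
217 = 7 × 31
LCM(403, 341, 217) = 7 × 11 × 13 × 31 = 31031.
Smallest positive N is 31031 − 171 = 30860.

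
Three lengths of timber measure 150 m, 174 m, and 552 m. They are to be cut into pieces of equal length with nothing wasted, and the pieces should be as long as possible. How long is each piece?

6 m

The greatest length dividing all of 150, 174, and 552 is their gcd.
150 = 2 × 3 × 5^2
174 = 2 × 3 × 29
552 = 2^3 × 3 × 23
gcd(150, 174, 552) = 2 × 3 = 6.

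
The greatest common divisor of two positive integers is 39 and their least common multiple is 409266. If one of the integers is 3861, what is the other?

For two integers, gcd × lcm = product, so the other is (39 × 409266) / 3861 = 15961374 / 3861 = 4134.

4134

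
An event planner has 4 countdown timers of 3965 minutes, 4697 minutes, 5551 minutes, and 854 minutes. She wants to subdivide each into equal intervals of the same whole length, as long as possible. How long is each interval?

The interval must divide each timer length; the longest such is the gcd.
3965 = 5 × 13 × 61
4697 = 7 × 11 × 61
5551 = 7 × 13 × 61
854 = 2 × 7 × 61
gcd(3965, 4697, 5551, 854) = 61.

61 minutes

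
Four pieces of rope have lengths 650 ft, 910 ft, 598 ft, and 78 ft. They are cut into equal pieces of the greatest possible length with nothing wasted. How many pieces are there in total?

86

Piece length = gcd(650, 910, 598, 78).
650 = 2 × 5^2 × 13
910 = 2 × 5 × 7 × 13
598 = 2 × 13 × 23
78 = 2 × 3 × 13
gcd(650, 910, 598, 78) = 2 × 13 = 26.
Total pieces = 650/26 + 910/26 + 598/26 + 78/26 = 25 + 35 + 23 + 3 = 86.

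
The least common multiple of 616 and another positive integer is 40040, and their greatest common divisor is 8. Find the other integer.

520

gcd × lcm = product of the two integers, so the other integer is (8 × 40040) / 616 = 520.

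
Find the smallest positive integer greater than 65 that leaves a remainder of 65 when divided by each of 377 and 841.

10998

N − 65 must be a common multiple of 377 and 841.
377 = 13 × 29
841 = 29^2
LCM(377, 841) = 13 × 29^2 = 10933.
Smallest N > 65 is LCM + 65 = 10933 + 65 = 10998.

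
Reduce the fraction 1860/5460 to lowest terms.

1860 = 2^2 × 3 × 5 × 31
5460 = 2^2 × 3 × 5 × 7 × 13
gcd(1860, 5460) = 2^2 × 3 × 5 = 60.
Divide numerator and denominator by 60: 1860/5460 = 31/91.

31/91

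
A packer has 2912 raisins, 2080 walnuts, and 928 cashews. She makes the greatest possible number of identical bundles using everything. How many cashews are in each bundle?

29

Number of bundles = gcd(2912, 2080, 928).
2912 = 2^5 × 7 × 13
2080 = 2^5 × 5 × 13
928 = 2^5 × 29
gcd(2912, 2080, 928) = 2^5 = 32.
cashews per bundle = 928 / 32 = 29.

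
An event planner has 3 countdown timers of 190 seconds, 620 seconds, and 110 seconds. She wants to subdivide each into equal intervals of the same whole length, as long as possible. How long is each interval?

The interval must divide each timer length; the longest such is the gcd.
190 = 2 × 5 × 19
620 = 2^2 × 5 × 31
110 = 2 × 5 × 11
gcd(190, 620, 110) = 2 × 5 = 10.

10 seconds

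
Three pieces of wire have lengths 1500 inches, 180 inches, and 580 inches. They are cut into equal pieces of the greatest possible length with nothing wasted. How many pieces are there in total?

Piece length = gcd(1500, 180, 580).
1500 = 2^2 × 3 × 5^3
180 = 2^2 × 3^2 × 5
580 = 2^2 × 5 × 29
gcd(1500, 180, 580) = 2^2 × 5 = 20.
Total pieces = 1500/20 + 180/20 + 580/20 = 75 + 9 + 29 = 113.

113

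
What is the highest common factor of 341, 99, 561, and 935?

341 = 11 × 31
99 = 3^2 × 11
561 = 3 × 11 × 17
935 = 5 × 11 × 17
gcd(341, 99, 561, 935) = 11.

11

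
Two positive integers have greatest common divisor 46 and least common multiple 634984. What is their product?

29209264

For any two positive integers, gcd × lcm = product = 46 × 634984 = 29209264.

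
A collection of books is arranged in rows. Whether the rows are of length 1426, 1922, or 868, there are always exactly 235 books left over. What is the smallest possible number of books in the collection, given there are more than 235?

N − 235 must be a common multiple of 1426, 1922, and 868.
1426 = 2 × 23 × 31
1922 = 2 × 31^2
868 = 2^2 × 7 × 31
LCM(1426, 1922, 868) = 2^2 × 7 × 23 × 31^2 = 618884.
Smallest N > 235 is LCM + 235 = 618884 + 235 = 619119.

619119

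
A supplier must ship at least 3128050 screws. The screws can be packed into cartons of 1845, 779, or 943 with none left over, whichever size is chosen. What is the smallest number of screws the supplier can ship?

3225060

The number of screws must be a common multiple of 1845, 779, and 943, so a multiple of their LCM.
1845 = 3^2 × 5 × 41
779 = 19 × 41
943 = 23 × 41
LCM(1845, 779, 943) = 3^2 × 5 × 19 × 23 × 41 = 806265.
Smallest multiple of 806265 that is ≥ 3128050: ⌈3128050/806265⌉ × 806265 = 4 × 806265 = 3225060.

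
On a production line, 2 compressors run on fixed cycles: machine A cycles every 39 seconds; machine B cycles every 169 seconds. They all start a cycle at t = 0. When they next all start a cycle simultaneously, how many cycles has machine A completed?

The first common completion time is the LCM of the periods.
39 = 3 × 13
169 = 13^2
LCM(39, 169) = 3 × 13^2 = 507.
Cycles for period 39: 507 / 39 = 13.

13 cycles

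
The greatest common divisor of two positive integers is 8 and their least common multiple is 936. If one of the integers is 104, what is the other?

72

For two integers, gcd × lcm = product, so the other is (8 × 936) / 104 = 7488 / 104 = 72.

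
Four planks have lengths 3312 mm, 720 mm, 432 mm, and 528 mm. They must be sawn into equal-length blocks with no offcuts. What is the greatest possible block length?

The block length must divide every plank, so the greatest is gcd(3312, 720, 432, 528).
3312 = 2^4 × 3^2 × 23
720 = 2^4 × 3^2 × 5
432 = 2^4 × 3^3
528 = 2^4 × 3 × 11
gcd(3312, 720, 432, 528) = 2^4 × 3 = 48.

48 mm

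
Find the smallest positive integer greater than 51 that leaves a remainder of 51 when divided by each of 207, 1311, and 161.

N − 51 must be a common multiple of 207, 1311, and 161.
207 = 3^2 × 23
1311 = 3 × 19 × 23
161 = 7 × 23
LCM(207, 1311, 161) = 3^2 × 7 × 19 × 23 = 27531.
Smallest N > 51 is LCM + 51 = 27531 + 51 = 27582.

27582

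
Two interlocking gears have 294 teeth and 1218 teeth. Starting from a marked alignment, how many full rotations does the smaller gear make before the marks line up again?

They are all back at their starting positions together after one LCM of the periods.
294 = 2 × 3 × 7^2
1218 = 2 × 3 × 7 × 29
LCM(294, 1218) = 2 × 3 × 7^2 × 29 = 8526.
Rotations for period 294: 8526 / 294 = 29.

29 rotations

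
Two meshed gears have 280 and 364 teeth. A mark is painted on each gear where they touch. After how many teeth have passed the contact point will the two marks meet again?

We need the least common multiple of the intervals.
280 = 2^3 × 5 × 7
364 = 2^2 × 7 × 13
LCM(280, 364) = 2^3 × 5 × 7 × 13 = 3640.

3640 teeth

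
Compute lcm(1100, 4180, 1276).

606100

1100 = 2^2 × 5^2 × 11
4180 = 2^2 × 5 × 11 × 19
1276 = 2^2 × 11 × 29
LCM(1100, 4180, 1276) = 2^2 × 5^2 × 11 × 19 × 29 = 606100.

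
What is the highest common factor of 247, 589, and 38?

247 = 13 × 19
589 = 19 × 31
38 = 2 × 19
gcd(247, 589, 38) = 19.

19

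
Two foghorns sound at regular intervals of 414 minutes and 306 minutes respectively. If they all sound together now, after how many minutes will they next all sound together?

The first simultaneous occurrence is after LCM of the individual periods.
414 = 2 × 3^2 × 23
306 = 2 × 3^2 × 17
LCM(414, 306) = 2 × 3^2 × 17 × 23 = 7038.

7038 minutes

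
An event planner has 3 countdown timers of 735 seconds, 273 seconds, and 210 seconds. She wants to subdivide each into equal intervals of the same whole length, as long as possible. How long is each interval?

The interval must divide each timer length; the longest such is the gcd.
735 = 3 × 5 × 7^2
273 = 3 × 7 × 13
210 = 2 × 3 × 5 × 7
gcd(735, 273, 210) = 3 × 7 = 21.

21 seconds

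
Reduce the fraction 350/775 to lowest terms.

14/31

350 = 2 × 5^2 × 7
775 = 5^2 × 31
gcd(350, 775) = 5^2 = 25.
Divide numerator and denominator by 25: 350/775 = 14/31.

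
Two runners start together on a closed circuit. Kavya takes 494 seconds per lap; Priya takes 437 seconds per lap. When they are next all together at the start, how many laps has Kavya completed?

23 laps

All finish a whole number of cycles simultaneously at t = LCM of the periods.
494 = 2 × 13 × 19
437 = 19 × 23
LCM(494, 437) = 2 × 13 × 19 × 23 = 11362.
Laps for period 494: 11362 / 494 = 23.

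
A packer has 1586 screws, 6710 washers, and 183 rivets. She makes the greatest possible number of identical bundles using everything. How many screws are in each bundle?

26

Number of bundles = gcd(1586, 6710, 183).
1586 = 2 × 13 × 61
6710 = 2 × 5 × 11 × 61
183 = 3 × 61
gcd(1586, 6710, 183) = 61.
screws per bundle = 1586 / 61 = 26.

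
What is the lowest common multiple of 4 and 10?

4 = 2^2
10 = 2 × 5
LCM(4, 10) = 2^2 × 5 = 20.

20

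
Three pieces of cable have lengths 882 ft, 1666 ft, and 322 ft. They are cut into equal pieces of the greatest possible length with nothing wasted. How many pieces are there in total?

205

Piece length = gcd(882, 1666, 322).
882 = 2 × 3^2 × 7^2
1666 = 2 × 7^2 × 17
322 = 2 × 7 × 23
gcd(882, 1666, 322) = 2 × 7 = 14.
Total pieces = 882/14 + 1666/14 + 322/14 = 63 + 119 + 23 = 205.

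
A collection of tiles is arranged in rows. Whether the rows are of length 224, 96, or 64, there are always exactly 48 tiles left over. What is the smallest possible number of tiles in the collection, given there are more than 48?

N − 48 must be a common multiple of 224, 96, and 64.
224 = 2^5 × 7
96 = 2^5 × 3
64 = 2^6
LCM(224, 96, 64) = 2^6 × 3 × 7 = 1344.
Smallest N > 48 is LCM + 48 = 1344 + 48 = 1392.

1392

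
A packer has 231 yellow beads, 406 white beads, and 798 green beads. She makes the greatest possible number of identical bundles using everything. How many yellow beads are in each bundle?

Number of bundles = gcd(231, 406, 798).
231 = 3 × 7 × 11
406 = 2 × 7 × 29
798 = 2 × 3 × 7 × 19
gcd(231, 406, 798) = 7.
yellow beads per bundle = 231 / 7 = 33.

33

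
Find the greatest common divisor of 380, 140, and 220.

380 = 2^2 × 5 × 19
140 = 2^2 × 5 × 7
220 = 2^2 × 5 × 11
gcd(380, 140, 220) = 2^2 × 5 = 20.

20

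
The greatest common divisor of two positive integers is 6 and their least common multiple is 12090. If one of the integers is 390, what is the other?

For two integers, gcd × lcm = product, so the other is (6 × 12090) / 390 = 72540 / 390 = 186.

186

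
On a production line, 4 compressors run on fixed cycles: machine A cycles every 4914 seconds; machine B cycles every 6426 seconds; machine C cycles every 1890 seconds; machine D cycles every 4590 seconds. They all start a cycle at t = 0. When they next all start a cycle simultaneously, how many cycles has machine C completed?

221 cycles

The first common completion time is the LCM of the periods.
4914 = 2 × 3^3 × 7 × 13
6426 = 2 × 3^3 × 7 × 17
1890 = 2 × 3^3 × 5 × 7
4590 = 2 × 3^3 × 5 × 17
LCM(4914, 6426, 1890, 4590) = 2 × 3^3 × 5 × 7 × 13 × 17 = 417690.
Cycles for period 1890: 417690 / 1890 = 221.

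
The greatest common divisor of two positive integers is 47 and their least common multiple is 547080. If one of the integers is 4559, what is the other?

5640

For two integers, gcd × lcm = product, so the other is (47 × 547080) / 4559 = 25712760 / 4559 = 5640.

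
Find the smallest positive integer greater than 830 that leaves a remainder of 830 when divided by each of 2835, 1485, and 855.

N − 830 must be a common multiple of 2835, 1485, and 855.
2835 = 3^4 × 5 × 7
1485 = 3^3 × 5 × 11
855 = 3^2 × 5 × 19
LCM(2835, 1485, 855) = 3^4 × 5 × 7 × 11 × 19 = 592515.
Smallest N > 830 is LCM + 830 = 592515 + 830 = 593345.

593345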